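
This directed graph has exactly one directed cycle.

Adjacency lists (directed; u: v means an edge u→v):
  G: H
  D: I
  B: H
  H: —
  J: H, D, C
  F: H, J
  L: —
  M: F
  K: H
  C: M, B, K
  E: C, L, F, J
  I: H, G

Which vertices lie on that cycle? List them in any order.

C, F, J, M

DFS with gray/black marking from J:
J gray
  H gray
  H black
  D gray
    I gray
      I→H: H black — skip
      G gray
        G→H: H black — skip
      G black
    I black
  D black
  C gray
    M gray
      F gray
        F→H: H black — skip
        F→J: J is gray → back edge
Back edge closes the cycle J → C → M → F → J; its vertices are {C, F, J, M}.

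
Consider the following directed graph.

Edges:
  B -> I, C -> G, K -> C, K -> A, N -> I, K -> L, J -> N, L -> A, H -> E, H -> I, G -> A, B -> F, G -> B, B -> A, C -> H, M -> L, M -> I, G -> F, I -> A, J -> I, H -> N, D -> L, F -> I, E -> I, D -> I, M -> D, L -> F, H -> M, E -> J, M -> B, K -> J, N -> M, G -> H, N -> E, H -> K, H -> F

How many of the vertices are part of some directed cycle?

7

A vertex is on a directed cycle iff it belongs to a strongly connected component of size ≥ 2 (or has a self-loop).
The vertices on cycles are {C, E, G, H, J, K, N} — 7 in total.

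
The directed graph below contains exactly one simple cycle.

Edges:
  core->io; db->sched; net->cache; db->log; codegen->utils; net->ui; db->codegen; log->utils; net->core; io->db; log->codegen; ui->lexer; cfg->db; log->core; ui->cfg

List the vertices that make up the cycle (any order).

DFS with gray/black marking from core:
core gray
  io gray
    db gray
      codegen gray
        utils gray
        utils black
      codegen black
      sched gray
      sched black
      log gray
        log→core: core is gray → back edge
Back edge closes the cycle core → io → db → log → core; its vertices are {db, io, log, core}.

db, io, log, core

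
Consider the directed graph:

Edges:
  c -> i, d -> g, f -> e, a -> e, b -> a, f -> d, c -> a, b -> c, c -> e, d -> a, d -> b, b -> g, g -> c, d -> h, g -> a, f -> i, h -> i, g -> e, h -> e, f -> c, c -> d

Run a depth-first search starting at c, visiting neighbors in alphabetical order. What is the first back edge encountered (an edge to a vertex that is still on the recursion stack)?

b->c

DFS from c (visiting neighbors in alphabetical order); mark gray on enter, black on exit:
c gray
  a gray
    e gray
    e black
  a black
  d gray
    d→a: a black — skip
    b gray
      b→a: a black — skip
      b→c: c is gray → back edge
First back edge: b → c.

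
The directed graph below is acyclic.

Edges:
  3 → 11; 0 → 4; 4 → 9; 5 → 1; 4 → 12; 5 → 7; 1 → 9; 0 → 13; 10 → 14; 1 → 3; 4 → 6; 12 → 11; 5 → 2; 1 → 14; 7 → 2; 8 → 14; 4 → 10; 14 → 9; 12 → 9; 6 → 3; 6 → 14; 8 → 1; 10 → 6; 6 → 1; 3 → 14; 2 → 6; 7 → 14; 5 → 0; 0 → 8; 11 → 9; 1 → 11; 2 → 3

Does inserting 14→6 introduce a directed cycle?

Yes

Adding 14→6 creates a cycle iff 6 can already reach 14.
Path from 6: 6 → 14.
So 6 → … → 14 → 6 is a cycle.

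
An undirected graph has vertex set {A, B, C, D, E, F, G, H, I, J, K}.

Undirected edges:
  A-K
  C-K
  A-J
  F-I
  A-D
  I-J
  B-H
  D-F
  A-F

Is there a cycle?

Yes

DFS, tracking each vertex's parent; an edge to a visited non-parent vertex closes a cycle.
Start from F:
visit F (parent –)
  visit I (parent F)
    visit J (parent I)
      J–I: parent, skip
      visit A (parent J)
        A–F: F visited and ≠ parent → cycle
Cycle: F – I – J – A – F.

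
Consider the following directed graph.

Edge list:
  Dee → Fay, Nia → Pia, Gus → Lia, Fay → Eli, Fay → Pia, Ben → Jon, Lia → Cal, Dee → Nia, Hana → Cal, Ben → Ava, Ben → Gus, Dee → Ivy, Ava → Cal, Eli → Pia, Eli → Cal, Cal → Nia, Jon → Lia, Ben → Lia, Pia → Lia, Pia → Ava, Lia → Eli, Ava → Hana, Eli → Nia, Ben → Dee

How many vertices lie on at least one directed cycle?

7

A vertex is on a directed cycle iff it belongs to a strongly connected component of size ≥ 2 (or has a self-loop).
The vertices on cycles are {Ava, Cal, Eli, Lia, Nia, Pia, Hana} — 7 in total.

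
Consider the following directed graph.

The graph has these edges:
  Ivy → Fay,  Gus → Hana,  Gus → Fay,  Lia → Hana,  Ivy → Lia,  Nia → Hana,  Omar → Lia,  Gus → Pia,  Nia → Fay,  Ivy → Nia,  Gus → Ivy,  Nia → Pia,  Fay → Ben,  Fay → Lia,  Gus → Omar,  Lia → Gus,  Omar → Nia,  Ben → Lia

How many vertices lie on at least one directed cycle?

7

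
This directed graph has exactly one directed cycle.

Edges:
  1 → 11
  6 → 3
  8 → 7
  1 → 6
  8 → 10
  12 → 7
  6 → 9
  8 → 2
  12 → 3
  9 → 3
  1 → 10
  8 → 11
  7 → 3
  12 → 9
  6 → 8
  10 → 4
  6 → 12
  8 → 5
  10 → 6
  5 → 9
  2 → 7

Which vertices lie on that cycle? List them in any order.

6, 8, 10

DFS with gray/black marking from 6:
6 gray
  8 gray
    10 gray
      4 gray
      4 black
      10→6: 6 is gray → back edge
Back edge closes the cycle 6 → 8 → 10 → 6; its vertices are {6, 8, 10}.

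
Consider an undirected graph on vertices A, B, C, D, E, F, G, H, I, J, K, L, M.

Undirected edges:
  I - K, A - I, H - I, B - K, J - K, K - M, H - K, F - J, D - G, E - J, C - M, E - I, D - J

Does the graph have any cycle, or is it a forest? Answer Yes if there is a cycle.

Yes

DFS, tracking each vertex's parent; an edge to a visited non-parent vertex closes a cycle.
Start from G:
visit G (parent –)
  visit D (parent G)
    visit J (parent D)
      J–D: parent, skip
      visit F (parent J)
        F–J: parent, skip
      visit K (parent J)
        visit B (parent K)
          B–K: parent, skip
        K–J: parent, skip
        visit H (parent K)
          H–K: parent, skip
          visit I (parent H)
            I–K: K visited and ≠ parent → cycle
Cycle: K – H – I – K.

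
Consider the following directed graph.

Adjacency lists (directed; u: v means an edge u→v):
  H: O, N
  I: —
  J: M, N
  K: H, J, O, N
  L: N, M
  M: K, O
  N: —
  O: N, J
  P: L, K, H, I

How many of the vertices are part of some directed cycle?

5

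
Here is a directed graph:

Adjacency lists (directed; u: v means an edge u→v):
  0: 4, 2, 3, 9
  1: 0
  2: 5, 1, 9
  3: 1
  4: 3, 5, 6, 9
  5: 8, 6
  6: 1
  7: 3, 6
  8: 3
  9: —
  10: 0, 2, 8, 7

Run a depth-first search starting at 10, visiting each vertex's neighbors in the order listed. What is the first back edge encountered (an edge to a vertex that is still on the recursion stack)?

DFS from 10 (visiting each vertex's neighbors in the order listed); mark gray on enter, black on exit:
10 gray
  0 gray
    4 gray
      3 gray
        1 gray
          1→0: 0 is gray → back edge
First back edge: 1 → 0.

1→0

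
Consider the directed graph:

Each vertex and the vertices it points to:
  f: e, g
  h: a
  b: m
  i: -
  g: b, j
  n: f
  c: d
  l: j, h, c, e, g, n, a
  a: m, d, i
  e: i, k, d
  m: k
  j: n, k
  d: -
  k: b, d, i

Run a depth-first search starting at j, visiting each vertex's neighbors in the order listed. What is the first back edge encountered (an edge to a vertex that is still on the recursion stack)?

DFS from j (visiting each vertex's neighbors in the order listed); mark gray on enter, black on exit:
j gray
  n gray
    f gray
      e gray
        i gray
        i black
        k gray
          b gray
            m gray
              m→k: k is gray → back edge
First back edge: m → k.

m→k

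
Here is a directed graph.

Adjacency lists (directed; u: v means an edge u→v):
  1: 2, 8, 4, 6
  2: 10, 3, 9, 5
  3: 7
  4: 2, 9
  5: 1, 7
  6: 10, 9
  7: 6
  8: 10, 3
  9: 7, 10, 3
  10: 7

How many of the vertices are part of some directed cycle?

9

A vertex is on a directed cycle iff it belongs to a strongly connected component of size ≥ 2 (or has a self-loop).
The vertices on cycles are {1, 2, 3, 4, 5, 6, 7, 9, 10} — 9 in total.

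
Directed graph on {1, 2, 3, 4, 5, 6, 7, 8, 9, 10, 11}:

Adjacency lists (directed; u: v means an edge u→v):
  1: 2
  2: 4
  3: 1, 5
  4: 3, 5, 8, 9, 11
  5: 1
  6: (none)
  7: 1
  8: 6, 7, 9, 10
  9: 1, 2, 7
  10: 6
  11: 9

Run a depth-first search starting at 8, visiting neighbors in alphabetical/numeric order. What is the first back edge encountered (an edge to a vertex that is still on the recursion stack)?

3->1

DFS from 8 (visiting neighbors in alphabetical/numeric order); mark gray on enter, black on exit:
8 gray
  6 gray
  6 black
  7 gray
    1 gray
      2 gray
        4 gray
          3 gray
            3→1: 1 is gray → back edge
First back edge: 3 → 1.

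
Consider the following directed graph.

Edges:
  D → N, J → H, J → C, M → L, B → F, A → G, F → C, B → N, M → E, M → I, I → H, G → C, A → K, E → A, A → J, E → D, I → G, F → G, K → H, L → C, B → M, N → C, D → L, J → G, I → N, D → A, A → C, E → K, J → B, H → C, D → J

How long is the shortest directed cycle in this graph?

5

For each vertex v, BFS finds the shortest path from v back to v.
The shortest such closed walk is B → M → E → D → J → B, length 5.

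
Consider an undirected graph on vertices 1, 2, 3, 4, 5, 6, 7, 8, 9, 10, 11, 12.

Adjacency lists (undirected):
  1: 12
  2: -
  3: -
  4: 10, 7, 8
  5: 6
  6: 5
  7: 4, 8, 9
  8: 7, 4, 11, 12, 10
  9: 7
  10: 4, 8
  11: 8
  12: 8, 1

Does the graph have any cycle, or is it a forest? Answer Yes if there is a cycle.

Yes

DFS, tracking each vertex's parent; an edge to a visited non-parent vertex closes a cycle.
Start from 9:
visit 9 (parent –)
  visit 7 (parent 9)
    visit 4 (parent 7)
      visit 10 (parent 4)
        10–4: parent, skip
        visit 8 (parent 10)
          8–7: 7 visited and ≠ parent → cycle
Cycle: 7 – 4 – 10 – 8 – 7.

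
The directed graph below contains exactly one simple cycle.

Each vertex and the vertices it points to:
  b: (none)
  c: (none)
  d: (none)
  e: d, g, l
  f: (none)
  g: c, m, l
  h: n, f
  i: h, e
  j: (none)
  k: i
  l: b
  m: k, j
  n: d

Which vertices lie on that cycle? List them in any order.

DFS with gray/black marking from i:
i gray
  h gray
    n gray
      d gray
      d black
    n black
    f gray
    f black
  h black
  e gray
    e→d: d black — skip
    g gray
      c gray
      c black
      m gray
        k gray
          k→i: i is gray → back edge
Back edge closes the cycle i → e → g → m → k → i; its vertices are {e, g, i, k, m}.

e, g, i, k, m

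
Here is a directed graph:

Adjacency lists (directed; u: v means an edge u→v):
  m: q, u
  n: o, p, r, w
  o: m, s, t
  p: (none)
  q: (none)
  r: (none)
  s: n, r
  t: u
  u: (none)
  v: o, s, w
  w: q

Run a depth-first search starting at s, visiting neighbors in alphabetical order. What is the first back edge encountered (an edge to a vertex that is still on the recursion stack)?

DFS from s (visiting neighbors in alphabetical order); mark gray on enter, black on exit:
s gray
  n gray
    o gray
      m gray
        q gray
        q black
        u gray
        u black
      m black
      o→s: s is gray → back edge
First back edge: o → s.

o->s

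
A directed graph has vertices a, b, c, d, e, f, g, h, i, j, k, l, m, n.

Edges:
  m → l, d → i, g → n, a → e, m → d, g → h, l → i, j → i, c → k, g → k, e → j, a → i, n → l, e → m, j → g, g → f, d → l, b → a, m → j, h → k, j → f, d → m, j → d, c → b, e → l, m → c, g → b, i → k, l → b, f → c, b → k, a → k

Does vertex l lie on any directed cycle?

Yes

l is on a cycle iff l can reach itself via ≥1 edge.
l → b → a → e → l — yes.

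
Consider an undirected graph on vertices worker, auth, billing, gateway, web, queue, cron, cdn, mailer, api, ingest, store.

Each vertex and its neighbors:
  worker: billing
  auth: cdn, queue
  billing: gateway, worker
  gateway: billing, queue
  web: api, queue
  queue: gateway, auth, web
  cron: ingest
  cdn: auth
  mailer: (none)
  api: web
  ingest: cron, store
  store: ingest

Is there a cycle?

No

DFS, tracking each vertex's parent; an edge to a visited non-parent vertex closes a cycle.
Start from mailer:
visit mailer (parent –)
visit worker (parent –)
  visit billing (parent worker)
    visit gateway (parent billing)
      gateway–billing: parent, skip
      visit queue (parent gateway)
        queue–gateway: parent, skip
        visit auth (parent queue)
          visit cdn (parent auth)
            cdn–auth: parent, skip
          auth–queue: parent, skip
        visit web (parent queue)
          visit api (parent web)
            api–web: parent, skip
          web–queue: parent, skip
    billing–worker: parent, skip
visit cron (parent –)
  visit ingest (parent cron)
    ingest–cron: parent, skip
    visit store (parent ingest)
      store–ingest: parent, skip
No non-parent visited neighbor found — the graph is a forest.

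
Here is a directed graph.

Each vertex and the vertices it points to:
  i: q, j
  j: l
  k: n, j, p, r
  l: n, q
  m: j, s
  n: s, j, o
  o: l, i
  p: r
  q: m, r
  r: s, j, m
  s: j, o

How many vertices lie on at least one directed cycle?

9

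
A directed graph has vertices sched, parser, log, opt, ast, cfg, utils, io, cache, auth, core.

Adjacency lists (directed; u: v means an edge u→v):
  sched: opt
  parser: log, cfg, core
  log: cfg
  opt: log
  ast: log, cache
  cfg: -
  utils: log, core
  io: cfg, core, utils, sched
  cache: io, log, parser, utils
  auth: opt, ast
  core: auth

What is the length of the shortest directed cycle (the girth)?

For each vertex v, BFS finds the shortest path from v back to v.
The shortest such closed walk is auth → ast → cache → utils → core → auth, length 5.

5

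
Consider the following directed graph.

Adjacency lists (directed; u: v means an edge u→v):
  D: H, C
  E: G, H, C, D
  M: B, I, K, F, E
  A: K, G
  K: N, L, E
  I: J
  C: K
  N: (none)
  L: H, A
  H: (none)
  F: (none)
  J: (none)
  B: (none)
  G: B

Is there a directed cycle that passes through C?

Yes

C is on a cycle iff C can reach itself via ≥1 edge.
C → K → E → C — yes.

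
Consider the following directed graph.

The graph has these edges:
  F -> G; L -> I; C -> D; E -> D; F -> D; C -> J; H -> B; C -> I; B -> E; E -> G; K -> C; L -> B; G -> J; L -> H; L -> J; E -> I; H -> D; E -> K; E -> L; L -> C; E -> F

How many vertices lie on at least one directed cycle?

A vertex is on a directed cycle iff it belongs to a strongly connected component of size ≥ 2 (or has a self-loop).
The vertices on cycles are {B, E, H, L} — 4 in total.

4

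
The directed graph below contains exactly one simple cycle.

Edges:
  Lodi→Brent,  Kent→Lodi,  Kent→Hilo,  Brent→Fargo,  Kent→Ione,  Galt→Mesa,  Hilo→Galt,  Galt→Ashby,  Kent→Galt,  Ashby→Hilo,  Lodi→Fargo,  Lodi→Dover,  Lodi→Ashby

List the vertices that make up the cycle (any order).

Galt, Hilo, Ashby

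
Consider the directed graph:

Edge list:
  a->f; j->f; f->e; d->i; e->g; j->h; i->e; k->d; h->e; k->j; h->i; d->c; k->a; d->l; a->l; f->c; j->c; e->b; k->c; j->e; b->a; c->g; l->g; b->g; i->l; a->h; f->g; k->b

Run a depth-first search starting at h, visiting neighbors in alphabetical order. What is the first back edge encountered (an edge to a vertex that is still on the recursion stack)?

f→e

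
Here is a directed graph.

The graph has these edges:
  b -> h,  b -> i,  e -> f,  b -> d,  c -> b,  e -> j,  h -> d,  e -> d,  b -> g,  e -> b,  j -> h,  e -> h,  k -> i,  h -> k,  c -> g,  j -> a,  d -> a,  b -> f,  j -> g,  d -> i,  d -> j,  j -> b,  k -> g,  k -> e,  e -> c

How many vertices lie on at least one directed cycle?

7

A vertex is on a directed cycle iff it belongs to a strongly connected component of size ≥ 2 (or has a self-loop).
The vertices on cycles are {b, c, d, e, h, j, k} — 7 in total.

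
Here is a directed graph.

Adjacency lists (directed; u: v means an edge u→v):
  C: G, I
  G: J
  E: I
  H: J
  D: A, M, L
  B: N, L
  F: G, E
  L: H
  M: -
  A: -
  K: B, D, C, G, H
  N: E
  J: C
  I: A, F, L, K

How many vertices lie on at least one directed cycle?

A vertex is on a directed cycle iff it belongs to a strongly connected component of size ≥ 2 (or has a self-loop).
The vertices on cycles are {B, C, D, E, F, G, H, I, J, K, L, N} — 12 in total.

12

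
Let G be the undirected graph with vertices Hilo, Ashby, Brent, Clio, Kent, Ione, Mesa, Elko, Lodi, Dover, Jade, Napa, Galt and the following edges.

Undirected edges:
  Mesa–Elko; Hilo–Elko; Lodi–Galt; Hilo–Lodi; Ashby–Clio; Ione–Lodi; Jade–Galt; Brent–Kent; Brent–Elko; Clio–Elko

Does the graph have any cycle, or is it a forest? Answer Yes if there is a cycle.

No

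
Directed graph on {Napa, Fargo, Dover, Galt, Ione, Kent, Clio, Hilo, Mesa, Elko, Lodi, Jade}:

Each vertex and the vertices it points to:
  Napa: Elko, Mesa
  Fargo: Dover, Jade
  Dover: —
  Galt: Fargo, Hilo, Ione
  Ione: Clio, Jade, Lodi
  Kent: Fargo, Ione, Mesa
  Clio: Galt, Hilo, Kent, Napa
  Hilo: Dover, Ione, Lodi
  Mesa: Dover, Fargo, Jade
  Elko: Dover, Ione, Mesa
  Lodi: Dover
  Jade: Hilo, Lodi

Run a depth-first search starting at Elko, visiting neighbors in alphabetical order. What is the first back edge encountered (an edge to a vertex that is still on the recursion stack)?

Hilo→Ione

DFS from Elko (visiting neighbors in alphabetical order); mark gray on enter, black on exit:
Elko gray
  Dover gray
  Dover black
  Ione gray
    Clio gray
      Galt gray
        Fargo gray
          Fargo→Dover: Dover black — skip
          Jade gray
            Hilo gray
              Hilo→Dover: Dover black — skip
              Hilo→Ione: Ione is gray → back edge
First back edge: Hilo → Ione.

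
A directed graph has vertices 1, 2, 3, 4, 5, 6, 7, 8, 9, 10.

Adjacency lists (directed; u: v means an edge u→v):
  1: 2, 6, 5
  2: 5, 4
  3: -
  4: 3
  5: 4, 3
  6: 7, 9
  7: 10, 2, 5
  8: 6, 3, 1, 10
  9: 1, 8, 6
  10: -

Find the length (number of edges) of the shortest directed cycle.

For each vertex v, BFS finds the shortest path from v back to v.
The shortest such closed walk is 6 → 9 → 6, length 2.

2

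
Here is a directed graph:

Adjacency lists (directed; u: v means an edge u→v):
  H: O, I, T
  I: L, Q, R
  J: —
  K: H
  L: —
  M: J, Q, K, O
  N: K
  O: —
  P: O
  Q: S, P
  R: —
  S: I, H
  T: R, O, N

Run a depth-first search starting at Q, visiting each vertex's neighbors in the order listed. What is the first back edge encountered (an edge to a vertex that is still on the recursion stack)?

I->Q

DFS from Q (visiting each vertex's neighbors in the order listed); mark gray on enter, black on exit:
Q gray
  S gray
    I gray
      L gray
      L black
      I→Q: Q is gray → back edge
First back edge: I → Q.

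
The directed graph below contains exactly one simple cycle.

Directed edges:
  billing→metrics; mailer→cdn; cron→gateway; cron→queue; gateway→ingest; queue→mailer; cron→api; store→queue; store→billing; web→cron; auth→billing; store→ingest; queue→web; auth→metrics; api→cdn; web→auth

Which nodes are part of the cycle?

web, cron, queue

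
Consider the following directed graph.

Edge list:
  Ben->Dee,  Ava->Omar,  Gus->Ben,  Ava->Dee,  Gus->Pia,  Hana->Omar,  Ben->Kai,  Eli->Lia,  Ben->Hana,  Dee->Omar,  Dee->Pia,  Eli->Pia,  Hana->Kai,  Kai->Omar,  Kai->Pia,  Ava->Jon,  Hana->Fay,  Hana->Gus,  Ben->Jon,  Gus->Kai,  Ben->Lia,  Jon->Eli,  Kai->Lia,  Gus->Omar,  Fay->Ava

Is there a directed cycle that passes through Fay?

No

Fay lies on a cycle iff there is a path from Fay back to itself.
Exploring from Fay, it never reaches itself; equivalently, its strongly connected component is a singleton.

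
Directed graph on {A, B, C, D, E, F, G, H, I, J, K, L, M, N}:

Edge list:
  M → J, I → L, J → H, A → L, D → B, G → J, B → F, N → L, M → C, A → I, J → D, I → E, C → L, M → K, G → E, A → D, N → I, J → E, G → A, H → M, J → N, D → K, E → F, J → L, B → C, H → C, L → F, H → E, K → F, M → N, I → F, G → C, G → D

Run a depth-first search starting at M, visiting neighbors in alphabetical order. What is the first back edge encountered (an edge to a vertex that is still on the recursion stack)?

H→M

DFS from M (visiting neighbors in alphabetical order); mark gray on enter, black on exit:
M gray
  C gray
    L gray
      F gray
      F black
    L black
  C black
  J gray
    D gray
      B gray
        B→C: C black — skip
        B→F: F black — skip
      B black
      K gray
        K→F: F black — skip
      K black
    D black
    E gray
      E→F: F black — skip
    E black
    H gray
      H→C: C black — skip
      H→E: E black — skip
      H→M: M is gray → back edge
First back edge: H → M.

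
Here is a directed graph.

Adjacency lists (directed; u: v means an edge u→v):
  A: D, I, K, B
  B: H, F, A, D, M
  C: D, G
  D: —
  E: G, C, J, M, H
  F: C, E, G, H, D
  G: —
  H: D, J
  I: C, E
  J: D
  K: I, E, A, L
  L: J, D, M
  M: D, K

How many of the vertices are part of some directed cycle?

8

A vertex is on a directed cycle iff it belongs to a strongly connected component of size ≥ 2 (or has a self-loop).
The vertices on cycles are {A, B, E, F, I, K, L, M} — 8 in total.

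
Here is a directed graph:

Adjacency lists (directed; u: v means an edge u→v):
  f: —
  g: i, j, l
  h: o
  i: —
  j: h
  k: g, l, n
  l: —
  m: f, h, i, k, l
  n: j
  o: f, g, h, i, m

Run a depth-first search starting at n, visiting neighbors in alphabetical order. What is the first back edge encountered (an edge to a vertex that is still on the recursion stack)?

DFS from n (visiting neighbors in alphabetical order); mark gray on enter, black on exit:
n gray
  j gray
    h gray
      o gray
        f gray
        f black
        g gray
          i gray
          i black
          g→j: j is gray → back edge
First back edge: g → j.

g→j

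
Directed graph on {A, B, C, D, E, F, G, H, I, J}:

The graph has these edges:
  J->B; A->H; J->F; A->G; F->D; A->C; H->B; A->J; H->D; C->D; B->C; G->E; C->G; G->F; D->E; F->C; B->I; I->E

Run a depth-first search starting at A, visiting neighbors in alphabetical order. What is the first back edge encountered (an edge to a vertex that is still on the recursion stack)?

DFS from A (visiting neighbors in alphabetical order); mark gray on enter, black on exit:
A gray
  C gray
    D gray
      E gray
      E black
    D black
    G gray
      G→E: E black — skip
      F gray
        F→C: C is gray → back edge
First back edge: F → C.

F→C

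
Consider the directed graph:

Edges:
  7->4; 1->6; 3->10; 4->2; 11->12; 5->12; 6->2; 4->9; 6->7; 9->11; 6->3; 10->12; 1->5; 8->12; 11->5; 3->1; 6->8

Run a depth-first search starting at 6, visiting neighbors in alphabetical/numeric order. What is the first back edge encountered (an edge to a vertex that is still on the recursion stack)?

DFS from 6 (visiting neighbors in alphabetical/numeric order); mark gray on enter, black on exit:
6 gray
  2 gray
  2 black
  3 gray
    1 gray
      5 gray
        12 gray
        12 black
      5 black
      1→6: 6 is gray → back edge
First back edge: 1 → 6.

1->6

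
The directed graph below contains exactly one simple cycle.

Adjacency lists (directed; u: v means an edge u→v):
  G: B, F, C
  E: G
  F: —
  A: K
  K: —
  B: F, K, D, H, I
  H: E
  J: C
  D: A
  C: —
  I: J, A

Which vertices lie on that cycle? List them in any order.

B, E, G, H

DFS with gray/black marking from E:
E gray
  G gray
    B gray
      F gray
      F black
      K gray
      K black
      D gray
        A gray
          A→K: K black — skip
        A black
      D black
      H gray
        H→E: E is gray → back edge
Back edge closes the cycle E → G → B → H → E; its vertices are {B, E, G, H}.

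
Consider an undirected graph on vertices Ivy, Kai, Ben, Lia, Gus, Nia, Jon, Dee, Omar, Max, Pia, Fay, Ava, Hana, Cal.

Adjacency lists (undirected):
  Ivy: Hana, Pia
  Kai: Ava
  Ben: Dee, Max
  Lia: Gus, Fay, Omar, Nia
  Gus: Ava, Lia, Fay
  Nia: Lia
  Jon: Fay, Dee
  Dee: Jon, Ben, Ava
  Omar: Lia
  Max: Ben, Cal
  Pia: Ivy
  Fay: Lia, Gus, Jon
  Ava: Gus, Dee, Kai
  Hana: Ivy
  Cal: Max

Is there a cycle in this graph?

DFS, tracking each vertex's parent; an edge to a visited non-parent vertex closes a cycle.
Start from Fay:
visit Fay (parent –)
  visit Lia (parent Fay)
    visit Gus (parent Lia)
      visit Ava (parent Gus)
        Ava–Gus: parent, skip
        visit Dee (parent Ava)
          visit Jon (parent Dee)
            Jon–Fay: Fay visited and ≠ parent → cycle
Cycle: Fay – Lia – Gus – Ava – Dee – Jon – Fay.

Yes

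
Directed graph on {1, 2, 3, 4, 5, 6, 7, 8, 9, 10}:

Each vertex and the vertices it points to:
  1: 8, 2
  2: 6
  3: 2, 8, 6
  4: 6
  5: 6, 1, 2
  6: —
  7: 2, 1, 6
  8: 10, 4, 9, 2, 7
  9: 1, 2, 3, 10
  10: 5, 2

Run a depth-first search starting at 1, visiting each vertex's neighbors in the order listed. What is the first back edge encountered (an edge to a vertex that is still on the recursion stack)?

5->1

DFS from 1 (visiting each vertex's neighbors in the order listed); mark gray on enter, black on exit:
1 gray
  8 gray
    10 gray
      5 gray
        6 gray
        6 black
        5→1: 1 is gray → back edge
First back edge: 5 → 1.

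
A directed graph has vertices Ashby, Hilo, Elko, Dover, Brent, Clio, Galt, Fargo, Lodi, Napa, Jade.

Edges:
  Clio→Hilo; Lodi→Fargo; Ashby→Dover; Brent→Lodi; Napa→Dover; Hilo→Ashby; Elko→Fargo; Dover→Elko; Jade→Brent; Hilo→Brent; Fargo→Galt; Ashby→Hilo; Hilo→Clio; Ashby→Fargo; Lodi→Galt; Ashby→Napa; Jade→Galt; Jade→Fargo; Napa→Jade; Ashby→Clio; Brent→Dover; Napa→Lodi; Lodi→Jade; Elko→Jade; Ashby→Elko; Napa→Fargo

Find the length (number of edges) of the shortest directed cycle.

For each vertex v, BFS finds the shortest path from v back to v.
The shortest such closed walk is Ashby → Hilo → Ashby, length 2.

2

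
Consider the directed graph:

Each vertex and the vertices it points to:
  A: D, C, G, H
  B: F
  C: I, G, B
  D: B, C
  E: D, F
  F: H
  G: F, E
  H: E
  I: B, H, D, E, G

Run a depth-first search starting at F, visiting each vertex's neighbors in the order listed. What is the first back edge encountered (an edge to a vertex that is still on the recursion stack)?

B->F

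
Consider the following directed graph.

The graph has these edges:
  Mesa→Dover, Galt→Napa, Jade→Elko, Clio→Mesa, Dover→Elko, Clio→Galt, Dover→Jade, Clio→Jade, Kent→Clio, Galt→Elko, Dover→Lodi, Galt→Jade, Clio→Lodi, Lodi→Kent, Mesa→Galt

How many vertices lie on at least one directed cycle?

5

A vertex is on a directed cycle iff it belongs to a strongly connected component of size ≥ 2 (or has a self-loop).
The vertices on cycles are {Clio, Kent, Lodi, Mesa, Dover} — 5 in total.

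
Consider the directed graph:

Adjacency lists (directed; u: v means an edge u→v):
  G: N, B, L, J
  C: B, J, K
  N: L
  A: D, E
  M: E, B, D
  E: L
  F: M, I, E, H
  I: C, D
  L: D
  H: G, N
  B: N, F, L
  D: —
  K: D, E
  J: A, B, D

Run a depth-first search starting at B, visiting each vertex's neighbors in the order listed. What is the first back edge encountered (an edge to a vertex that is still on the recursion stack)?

M->B

DFS from B (visiting each vertex's neighbors in the order listed); mark gray on enter, black on exit:
B gray
  N gray
    L gray
      D gray
      D black
    L black
  N black
  F gray
    M gray
      E gray
        E→L: L black — skip
      E black
      M→B: B is gray → back edge
First back edge: M → B.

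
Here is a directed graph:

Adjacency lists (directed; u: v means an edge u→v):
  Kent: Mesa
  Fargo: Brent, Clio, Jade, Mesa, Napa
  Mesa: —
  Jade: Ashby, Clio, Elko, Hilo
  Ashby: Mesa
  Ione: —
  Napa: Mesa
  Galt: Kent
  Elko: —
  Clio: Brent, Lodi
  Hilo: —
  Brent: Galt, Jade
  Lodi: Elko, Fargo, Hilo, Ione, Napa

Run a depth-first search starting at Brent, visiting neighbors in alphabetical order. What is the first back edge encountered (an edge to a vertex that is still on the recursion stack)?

Clio→Brent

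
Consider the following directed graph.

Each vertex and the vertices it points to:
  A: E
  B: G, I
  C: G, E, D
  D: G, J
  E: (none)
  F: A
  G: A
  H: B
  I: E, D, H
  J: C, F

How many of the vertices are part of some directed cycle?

6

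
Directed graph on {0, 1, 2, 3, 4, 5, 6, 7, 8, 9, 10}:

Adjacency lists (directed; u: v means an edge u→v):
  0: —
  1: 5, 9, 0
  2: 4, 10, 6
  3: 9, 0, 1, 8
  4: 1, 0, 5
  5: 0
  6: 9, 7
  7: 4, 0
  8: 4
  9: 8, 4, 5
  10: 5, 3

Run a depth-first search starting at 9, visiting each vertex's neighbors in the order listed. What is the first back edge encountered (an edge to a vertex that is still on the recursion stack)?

1->9

DFS from 9 (visiting each vertex's neighbors in the order listed); mark gray on enter, black on exit:
9 gray
  8 gray
    4 gray
      1 gray
        5 gray
          0 gray
          0 black
        5 black
        1→9: 9 is gray → back edge
First back edge: 1 → 9.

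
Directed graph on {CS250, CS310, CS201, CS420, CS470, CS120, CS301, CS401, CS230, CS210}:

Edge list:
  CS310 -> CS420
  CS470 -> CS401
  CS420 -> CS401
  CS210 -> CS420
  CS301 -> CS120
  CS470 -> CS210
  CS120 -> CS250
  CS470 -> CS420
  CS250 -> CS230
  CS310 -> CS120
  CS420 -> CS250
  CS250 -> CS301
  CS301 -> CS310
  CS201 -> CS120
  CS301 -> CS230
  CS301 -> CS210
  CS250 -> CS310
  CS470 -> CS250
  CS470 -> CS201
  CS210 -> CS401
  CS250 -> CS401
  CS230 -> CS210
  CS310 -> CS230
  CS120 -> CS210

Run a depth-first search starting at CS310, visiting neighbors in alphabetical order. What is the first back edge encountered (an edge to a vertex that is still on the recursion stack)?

CS230->CS210

DFS from CS310 (visiting neighbors in alphabetical order); mark gray on enter, black on exit:
CS310 gray
  CS120 gray
    CS210 gray
      CS401 gray
      CS401 black
      CS420 gray
        CS250 gray
          CS230 gray
            CS230→CS210: CS210 is gray → back edge
First back edge: CS230 → CS210.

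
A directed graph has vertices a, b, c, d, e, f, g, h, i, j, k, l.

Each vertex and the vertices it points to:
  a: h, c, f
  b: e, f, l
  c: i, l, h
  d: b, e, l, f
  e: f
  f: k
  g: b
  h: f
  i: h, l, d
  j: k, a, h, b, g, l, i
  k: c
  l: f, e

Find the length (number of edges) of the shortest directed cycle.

4

For each vertex v, BFS finds the shortest path from v back to v.
The shortest such closed walk is k → c → h → f → k, length 4.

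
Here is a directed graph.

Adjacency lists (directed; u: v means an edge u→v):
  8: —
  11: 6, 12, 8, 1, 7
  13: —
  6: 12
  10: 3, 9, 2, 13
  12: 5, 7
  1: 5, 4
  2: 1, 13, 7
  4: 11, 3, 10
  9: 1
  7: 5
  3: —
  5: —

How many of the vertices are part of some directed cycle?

A vertex is on a directed cycle iff it belongs to a strongly connected component of size ≥ 2 (or has a self-loop).
The vertices on cycles are {1, 2, 4, 9, 10, 11} — 6 in total.

6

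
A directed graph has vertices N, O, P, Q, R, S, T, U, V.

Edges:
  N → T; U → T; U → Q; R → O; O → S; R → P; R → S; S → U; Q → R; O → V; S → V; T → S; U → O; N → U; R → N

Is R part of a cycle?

R is on a cycle iff R can reach itself via ≥1 edge.
R → S → U → Q → R — yes.

Yes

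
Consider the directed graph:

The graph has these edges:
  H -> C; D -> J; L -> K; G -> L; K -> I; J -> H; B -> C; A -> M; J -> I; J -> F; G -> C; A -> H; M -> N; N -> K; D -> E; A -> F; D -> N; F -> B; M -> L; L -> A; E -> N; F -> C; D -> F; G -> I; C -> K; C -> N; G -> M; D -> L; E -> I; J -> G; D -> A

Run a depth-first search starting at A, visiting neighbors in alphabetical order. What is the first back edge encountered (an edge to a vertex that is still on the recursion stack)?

L→A

DFS from A (visiting neighbors in alphabetical order); mark gray on enter, black on exit:
A gray
  F gray
    B gray
      C gray
        K gray
          I gray
          I black
        K black
        N gray
          N→K: K black — skip
        N black
      C black
    B black
    F→C: C black — skip
  F black
  H gray
    H→C: C black — skip
  H black
  M gray
    L gray
      L→A: A is gray → back edge
First back edge: L → A.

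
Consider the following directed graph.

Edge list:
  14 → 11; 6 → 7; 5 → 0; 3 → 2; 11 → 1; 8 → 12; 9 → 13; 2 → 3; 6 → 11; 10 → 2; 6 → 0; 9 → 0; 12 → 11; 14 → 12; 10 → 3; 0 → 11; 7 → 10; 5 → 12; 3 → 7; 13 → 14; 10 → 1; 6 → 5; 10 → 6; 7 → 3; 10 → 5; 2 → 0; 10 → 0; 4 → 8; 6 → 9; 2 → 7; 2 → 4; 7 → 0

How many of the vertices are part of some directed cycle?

A vertex is on a directed cycle iff it belongs to a strongly connected component of size ≥ 2 (or has a self-loop).
The vertices on cycles are {2, 3, 6, 7, 10} — 5 in total.

5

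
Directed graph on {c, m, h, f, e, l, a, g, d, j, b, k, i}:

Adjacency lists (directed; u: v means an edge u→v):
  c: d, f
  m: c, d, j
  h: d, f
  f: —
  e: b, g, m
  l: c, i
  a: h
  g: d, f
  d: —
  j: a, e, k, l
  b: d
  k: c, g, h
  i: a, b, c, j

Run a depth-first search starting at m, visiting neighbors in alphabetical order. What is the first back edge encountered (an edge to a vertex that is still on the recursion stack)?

e->m

DFS from m (visiting neighbors in alphabetical order); mark gray on enter, black on exit:
m gray
  c gray
    d gray
    d black
    f gray
    f black
  c black
  m→d: d black — skip
  j gray
    a gray
      h gray
        h→d: d black — skip
        h→f: f black — skip
      h black
    a black
    e gray
      b gray
        b→d: d black — skip
      b black
      g gray
        g→d: d black — skip
        g→f: f black — skip
      g black
      e→m: m is gray → back edge
First back edge: e → m.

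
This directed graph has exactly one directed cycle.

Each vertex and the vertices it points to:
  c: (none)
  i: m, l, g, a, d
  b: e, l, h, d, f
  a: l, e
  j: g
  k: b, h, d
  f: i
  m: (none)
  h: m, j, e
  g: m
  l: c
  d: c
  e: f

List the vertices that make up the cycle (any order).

a, e, f, i

DFS with gray/black marking from f:
f gray
  i gray
    m gray
    m black
    l gray
      c gray
      c black
    l black
    g gray
      g→m: m black — skip
    g black
    a gray
      a→l: l black — skip
      e gray
        e→f: f is gray → back edge
Back edge closes the cycle f → i → a → e → f; its vertices are {a, e, f, i}.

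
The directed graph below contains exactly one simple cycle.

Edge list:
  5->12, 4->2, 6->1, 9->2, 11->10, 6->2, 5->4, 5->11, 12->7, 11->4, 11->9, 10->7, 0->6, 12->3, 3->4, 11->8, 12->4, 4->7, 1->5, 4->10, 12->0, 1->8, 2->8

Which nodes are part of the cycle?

0, 1, 5, 6, 12

DFS with gray/black marking from 5:
5 gray
  12 gray
    7 gray
    7 black
    0 gray
      6 gray
        2 gray
          8 gray
          8 black
        2 black
        1 gray
          1→8: 8 black — skip
          1→5: 5 is gray → back edge
Back edge closes the cycle 5 → 12 → 0 → 6 → 1 → 5; its vertices are {0, 1, 5, 6, 12}.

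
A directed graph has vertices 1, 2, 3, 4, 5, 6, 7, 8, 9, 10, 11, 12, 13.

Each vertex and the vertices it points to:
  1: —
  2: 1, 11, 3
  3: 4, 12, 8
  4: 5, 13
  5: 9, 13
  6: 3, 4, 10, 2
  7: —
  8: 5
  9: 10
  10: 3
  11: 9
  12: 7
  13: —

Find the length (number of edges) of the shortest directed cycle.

5

For each vertex v, BFS finds the shortest path from v back to v.
The shortest such closed walk is 3 → 8 → 5 → 9 → 10 → 3, length 5.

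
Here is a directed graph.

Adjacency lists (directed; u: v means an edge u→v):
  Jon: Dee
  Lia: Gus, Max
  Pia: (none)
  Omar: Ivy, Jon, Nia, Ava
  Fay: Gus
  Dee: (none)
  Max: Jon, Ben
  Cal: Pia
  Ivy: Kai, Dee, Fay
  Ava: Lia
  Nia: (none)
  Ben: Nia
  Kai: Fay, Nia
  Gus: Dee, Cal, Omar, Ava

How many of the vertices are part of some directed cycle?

A vertex is on a directed cycle iff it belongs to a strongly connected component of size ≥ 2 (or has a self-loop).
The vertices on cycles are {Ava, Fay, Gus, Ivy, Kai, Lia, Omar} — 7 in total.

7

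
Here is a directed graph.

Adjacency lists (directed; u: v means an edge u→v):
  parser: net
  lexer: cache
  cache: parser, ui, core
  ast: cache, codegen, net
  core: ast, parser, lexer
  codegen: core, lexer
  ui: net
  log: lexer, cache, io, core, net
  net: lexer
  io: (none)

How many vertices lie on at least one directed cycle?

A vertex is on a directed cycle iff it belongs to a strongly connected component of size ≥ 2 (or has a self-loop).
The vertices on cycles are {ui, ast, net, core, cache, lexer, parser, codegen} — 8 in total.

8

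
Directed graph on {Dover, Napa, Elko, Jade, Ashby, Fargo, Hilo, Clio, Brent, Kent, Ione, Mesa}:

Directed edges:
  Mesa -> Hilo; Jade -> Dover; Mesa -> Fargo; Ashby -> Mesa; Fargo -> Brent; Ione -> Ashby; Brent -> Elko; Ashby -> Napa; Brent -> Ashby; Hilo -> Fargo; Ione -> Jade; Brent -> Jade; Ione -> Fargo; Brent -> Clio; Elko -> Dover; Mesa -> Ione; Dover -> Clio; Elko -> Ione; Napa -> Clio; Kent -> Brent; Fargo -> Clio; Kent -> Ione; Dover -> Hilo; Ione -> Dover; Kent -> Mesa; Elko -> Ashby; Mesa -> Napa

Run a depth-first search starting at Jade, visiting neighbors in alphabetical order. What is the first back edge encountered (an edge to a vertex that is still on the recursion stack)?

Mesa->Fargo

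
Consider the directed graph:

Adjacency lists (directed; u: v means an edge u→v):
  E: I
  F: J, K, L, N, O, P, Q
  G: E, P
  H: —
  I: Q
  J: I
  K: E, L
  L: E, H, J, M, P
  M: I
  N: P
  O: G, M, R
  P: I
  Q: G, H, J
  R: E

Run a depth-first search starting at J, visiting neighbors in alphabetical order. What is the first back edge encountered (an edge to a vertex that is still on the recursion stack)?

DFS from J (visiting neighbors in alphabetical order); mark gray on enter, black on exit:
J gray
  I gray
    Q gray
      G gray
        E gray
          E→I: I is gray → back edge
First back edge: E → I.

E→I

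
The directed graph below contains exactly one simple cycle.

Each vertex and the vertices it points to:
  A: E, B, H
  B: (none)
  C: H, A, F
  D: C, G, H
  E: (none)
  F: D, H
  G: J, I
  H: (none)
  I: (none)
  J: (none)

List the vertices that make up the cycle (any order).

DFS with gray/black marking from D:
D gray
  C gray
    H gray
    H black
    A gray
      E gray
      E black
      B gray
      B black
      A→H: H black — skip
    A black
    F gray
      F→D: D is gray → back edge
Back edge closes the cycle D → C → F → D; its vertices are {C, D, F}.

C, D, F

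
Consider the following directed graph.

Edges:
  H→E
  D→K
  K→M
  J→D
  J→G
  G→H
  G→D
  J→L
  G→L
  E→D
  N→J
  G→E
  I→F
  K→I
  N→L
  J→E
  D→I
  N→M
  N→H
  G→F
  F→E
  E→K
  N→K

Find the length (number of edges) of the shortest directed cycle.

4

For each vertex v, BFS finds the shortest path from v back to v.
The shortest such closed walk is K → I → F → E → K, length 4.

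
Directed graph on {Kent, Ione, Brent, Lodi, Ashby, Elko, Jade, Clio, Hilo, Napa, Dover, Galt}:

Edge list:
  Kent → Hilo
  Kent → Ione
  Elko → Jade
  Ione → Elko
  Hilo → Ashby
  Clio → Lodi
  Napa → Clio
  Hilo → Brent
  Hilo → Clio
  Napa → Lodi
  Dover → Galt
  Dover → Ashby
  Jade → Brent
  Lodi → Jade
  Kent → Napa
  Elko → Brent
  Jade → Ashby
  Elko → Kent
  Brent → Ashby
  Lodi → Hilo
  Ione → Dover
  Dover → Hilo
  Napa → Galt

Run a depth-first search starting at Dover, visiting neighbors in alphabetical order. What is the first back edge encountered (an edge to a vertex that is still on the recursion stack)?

Lodi->Hilo

DFS from Dover (visiting neighbors in alphabetical order); mark gray on enter, black on exit:
Dover gray
  Ashby gray
  Ashby black
  Galt gray
  Galt black
  Hilo gray
    Hilo→Ashby: Ashby black — skip
    Brent gray
      Brent→Ashby: Ashby black — skip
    Brent black
    Clio gray
      Lodi gray
        Lodi→Hilo: Hilo is gray → back edge
First back edge: Lodi → Hilo.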